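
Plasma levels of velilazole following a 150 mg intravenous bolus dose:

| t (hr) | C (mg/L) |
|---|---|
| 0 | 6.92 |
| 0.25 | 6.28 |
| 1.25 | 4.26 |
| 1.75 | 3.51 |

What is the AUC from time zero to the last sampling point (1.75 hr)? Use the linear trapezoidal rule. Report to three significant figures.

AUC = 8.86 mg/L·hr

Trapezoidal AUC_0→1.75:
  [0→0.25]: (6.92+6.28)/2 × 0.25 = 1.65
  [0.25→1.25]: (6.28+4.26)/2 × 1 = 5.27
  [1.25→1.75]: (4.26+3.51)/2 × 0.5 = 1.9425
  Sum = 8.8625 mg/L·hr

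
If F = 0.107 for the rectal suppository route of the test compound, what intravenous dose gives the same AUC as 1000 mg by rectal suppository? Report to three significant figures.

D_iv = 107 mg

Systemic exposure from an extravascular dose = F × D_ev, so the equivalent IV dose is F × D_ev.
D_iv = F × D_ev = 0.107 × 1000 = 107 mg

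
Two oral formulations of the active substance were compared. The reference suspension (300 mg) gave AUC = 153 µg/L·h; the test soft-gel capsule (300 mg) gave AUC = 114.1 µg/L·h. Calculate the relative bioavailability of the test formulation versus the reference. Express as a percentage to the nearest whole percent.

F_rel = (AUC_test/D_test) / (AUC_ref/D_ref)
      = (114.1/300) / (153/300)
      = 0.380333 / 0.51 = 0.7458 = 74.58%

F_rel = 75%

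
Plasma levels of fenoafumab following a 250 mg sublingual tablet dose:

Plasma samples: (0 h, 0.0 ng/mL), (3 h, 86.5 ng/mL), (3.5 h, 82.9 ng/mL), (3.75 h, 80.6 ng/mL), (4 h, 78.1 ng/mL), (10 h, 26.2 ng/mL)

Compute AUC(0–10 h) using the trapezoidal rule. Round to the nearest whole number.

Trapezoidal AUC_0→10:
  [0→3]: (0.0+86.5)/2 × 3 = 129.75
  [3→3.5]: (86.5+82.9)/2 × 0.5 = 42.35
  [3.5→3.75]: (82.9+80.6)/2 × 0.25 = 20.4375
  [3.75→4]: (80.6+78.1)/2 × 0.25 = 19.8375
  [4→10]: (78.1+26.2)/2 × 6 = 312.9
  Sum = 525.275 ng/mL·h

AUC = 525 ng/mL·h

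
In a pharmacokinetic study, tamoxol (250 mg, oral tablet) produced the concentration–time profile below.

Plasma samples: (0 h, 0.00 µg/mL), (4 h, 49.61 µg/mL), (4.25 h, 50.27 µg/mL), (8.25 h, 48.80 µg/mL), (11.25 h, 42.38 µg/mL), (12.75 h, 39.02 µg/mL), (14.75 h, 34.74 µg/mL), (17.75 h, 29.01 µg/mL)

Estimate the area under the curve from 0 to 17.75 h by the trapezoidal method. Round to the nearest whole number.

Trapezoidal AUC_0→17.75:
  [0→4]: (0.00+49.61)/2 × 4 = 99.22
  [4→4.25]: (49.61+50.27)/2 × 0.25 = 12.485
  [4.25→8.25]: (50.27+48.80)/2 × 4 = 198.14
  [8.25→11.25]: (48.80+42.38)/2 × 3 = 136.77
  [11.25→12.75]: (42.38+39.02)/2 × 1.5 = 61.05
  [12.75→14.75]: (39.02+34.74)/2 × 2 = 73.76
  [14.75→17.75]: (34.74+29.01)/2 × 3 = 95.625
  Sum = 677.05 µg/mL·h

AUC = 677 µg/mL·h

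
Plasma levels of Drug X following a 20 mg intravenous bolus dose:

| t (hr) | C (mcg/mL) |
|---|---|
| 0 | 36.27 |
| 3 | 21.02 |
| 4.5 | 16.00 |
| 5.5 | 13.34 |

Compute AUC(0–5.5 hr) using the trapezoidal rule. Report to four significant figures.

Trapezoidal AUC_0→5.5:
  [0→3]: (36.27+21.02)/2 × 3 = 85.935
  [3→4.5]: (21.02+16.00)/2 × 1.5 = 27.765
  [4.5→5.5]: (16.00+13.34)/2 × 1 = 14.67
  Sum = 128.37 mcg/mL·hr

AUC = 128.4 mcg/mL·hr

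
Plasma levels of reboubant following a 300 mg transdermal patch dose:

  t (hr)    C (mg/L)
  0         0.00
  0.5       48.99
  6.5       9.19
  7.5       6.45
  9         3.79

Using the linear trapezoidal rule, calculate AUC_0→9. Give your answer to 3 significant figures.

AUC = 202 mg/L·hr

Trapezoidal AUC_0→9:
  [0→0.5]: (0.00+48.99)/2 × 0.5 = 12.2475
  [0.5→6.5]: (48.99+9.19)/2 × 6 = 174.54
  [6.5→7.5]: (9.19+6.45)/2 × 1 = 7.82
  [7.5→9]: (6.45+3.79)/2 × 1.5 = 7.68
  Sum = 202.2875 mg/L·hr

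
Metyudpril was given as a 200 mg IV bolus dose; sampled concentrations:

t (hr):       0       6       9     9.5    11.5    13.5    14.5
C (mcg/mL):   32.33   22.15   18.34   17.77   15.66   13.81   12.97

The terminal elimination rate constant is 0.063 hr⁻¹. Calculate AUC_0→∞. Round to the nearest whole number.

Trapezoidal AUC_0→14.5:
  [0→6]: (32.33+22.15)/2 × 6 = 163.44
  [6→9]: (22.15+18.34)/2 × 3 = 60.735
  [9→9.5]: (18.34+17.77)/2 × 0.5 = 9.0275
  [9.5→11.5]: (17.77+15.66)/2 × 2 = 33.43
  [11.5→13.5]: (15.66+13.81)/2 × 2 = 29.47
  [13.5→14.5]: (13.81+12.97)/2 × 1 = 13.39
  Sum = 309.4925 mcg/mL·hr
Extrapolated tail: C_last / k_e = 12.97 / 0.063 = 205.873
AUC_0→∞ = 309.4925 + 205.873 = 515.3655 mcg/mL·hr

AUC = 515 mcg/mL·hr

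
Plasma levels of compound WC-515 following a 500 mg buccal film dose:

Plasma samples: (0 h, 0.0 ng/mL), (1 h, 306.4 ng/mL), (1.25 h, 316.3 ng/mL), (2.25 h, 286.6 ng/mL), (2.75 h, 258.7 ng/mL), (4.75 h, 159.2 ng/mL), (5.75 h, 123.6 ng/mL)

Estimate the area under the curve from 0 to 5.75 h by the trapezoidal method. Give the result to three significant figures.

Trapezoidal AUC_0→5.75:
  [0→1]: (0.0+306.4)/2 × 1 = 153.2
  [1→1.25]: (306.4+316.3)/2 × 0.25 = 77.8375
  [1.25→2.25]: (316.3+286.6)/2 × 1 = 301.45
  [2.25→2.75]: (286.6+258.7)/2 × 0.5 = 136.325
  [2.75→4.75]: (258.7+159.2)/2 × 2 = 417.9
  [4.75→5.75]: (159.2+123.6)/2 × 1 = 141.4
  Sum = 1228.1125 ng/mL·h

AUC = 1230 ng/mL·h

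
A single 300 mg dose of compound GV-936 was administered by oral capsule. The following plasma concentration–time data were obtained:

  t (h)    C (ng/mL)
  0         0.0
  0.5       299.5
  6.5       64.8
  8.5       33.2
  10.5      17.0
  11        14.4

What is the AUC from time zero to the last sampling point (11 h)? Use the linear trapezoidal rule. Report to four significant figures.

Trapezoidal AUC_0→11:
  [0→0.5]: (0.0+299.5)/2 × 0.5 = 74.875
  [0.5→6.5]: (299.5+64.8)/2 × 6 = 1092.9
  [6.5→8.5]: (64.8+33.2)/2 × 2 = 98.0
  [8.5→10.5]: (33.2+17.0)/2 × 2 = 50.2
  [10.5→11]: (17.0+14.4)/2 × 0.5 = 7.85
  Sum = 1323.825 ng/mL·h

AUC = 1324 ng/mL·h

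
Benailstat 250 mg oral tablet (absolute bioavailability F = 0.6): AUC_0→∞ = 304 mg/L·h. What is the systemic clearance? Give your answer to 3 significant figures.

CL = 0.493 L/h

CL = F × Dose / AUC_0→∞
   = 0.6 × 250 / 304 = 0.493421 L/h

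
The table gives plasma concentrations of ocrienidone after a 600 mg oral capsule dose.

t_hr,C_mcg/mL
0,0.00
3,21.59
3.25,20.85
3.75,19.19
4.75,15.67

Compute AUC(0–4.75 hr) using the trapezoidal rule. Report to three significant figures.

Trapezoidal AUC_0→4.75:
  [0→3]: (0.00+21.59)/2 × 3 = 32.385
  [3→3.25]: (21.59+20.85)/2 × 0.25 = 5.305
  [3.25→3.75]: (20.85+19.19)/2 × 0.5 = 10.01
  [3.75→4.75]: (19.19+15.67)/2 × 1 = 17.43
  Sum = 65.13 mcg/mL·hr

AUC = 65.1 mcg/mL·hr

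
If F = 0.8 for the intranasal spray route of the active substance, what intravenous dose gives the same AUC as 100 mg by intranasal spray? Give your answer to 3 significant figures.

D_iv = 80.0 mg

Systemic exposure from an extravascular dose = F × D_ev, so the equivalent IV dose is F × D_ev.
D_iv = F × D_ev = 0.8 × 100 = 80 mg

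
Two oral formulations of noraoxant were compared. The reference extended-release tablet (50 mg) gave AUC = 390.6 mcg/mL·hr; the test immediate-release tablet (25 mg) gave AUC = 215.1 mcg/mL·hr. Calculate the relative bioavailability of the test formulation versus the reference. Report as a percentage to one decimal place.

F_rel = (AUC_test/D_test) / (AUC_ref/D_ref)
      = (215.1/25) / (390.6/50)
      = 8.604 / 7.812 = 1.1014 = 110.14%

F_rel = 110.1%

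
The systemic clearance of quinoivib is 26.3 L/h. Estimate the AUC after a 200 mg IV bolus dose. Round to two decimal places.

AUC_0→∞ = Dose_iv / CL
        = 200 / 26.3 = 7.60456 mg/L·h

AUC = 7.60 mg/L·h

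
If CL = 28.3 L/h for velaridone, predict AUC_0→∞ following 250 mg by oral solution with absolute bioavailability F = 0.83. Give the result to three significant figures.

AUC_0→∞ = F × Dose / CL
        = 0.83 × 250 / 28.3 = 7.33216 mg/L·h

AUC = 7.33 mg/L·h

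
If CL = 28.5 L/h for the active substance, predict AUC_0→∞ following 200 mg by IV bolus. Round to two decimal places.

AUC_0→∞ = Dose_iv / CL
        = 200 / 28.5 = 7.01754 mg/L·h

AUC = 7.02 mg/L·h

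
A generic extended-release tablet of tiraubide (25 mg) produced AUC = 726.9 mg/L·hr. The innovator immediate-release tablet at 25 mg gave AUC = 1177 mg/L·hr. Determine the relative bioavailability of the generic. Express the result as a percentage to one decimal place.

F_rel = 61.8%

F_rel = (AUC_test/D_test) / (AUC_ref/D_ref)
      = (726.9/25) / (1177/25)
      = 29.076 / 47.08 = 0.6176 = 61.76%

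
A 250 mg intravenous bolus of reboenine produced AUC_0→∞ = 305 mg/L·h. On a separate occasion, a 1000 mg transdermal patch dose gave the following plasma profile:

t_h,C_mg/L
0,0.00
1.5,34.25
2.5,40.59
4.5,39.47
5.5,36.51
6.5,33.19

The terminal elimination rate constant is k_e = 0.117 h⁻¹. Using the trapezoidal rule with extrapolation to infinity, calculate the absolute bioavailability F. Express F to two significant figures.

F = 0.41

Trapezoidal AUC_0→6.5 (transdermal patch):
  [0→1.5]: (0.00+34.25)/2 × 1.5 = 25.6875
  [1.5→2.5]: (34.25+40.59)/2 × 1 = 37.42
  [2.5→4.5]: (40.59+39.47)/2 × 2 = 80.06
  [4.5→5.5]: (39.47+36.51)/2 × 1 = 37.99
  [5.5→6.5]: (36.51+33.19)/2 × 1 = 34.85
  Sum = 216.0075 mg/L·h
Tail: C_last/k_e = 33.19/0.117 = 283.675
AUC_0→∞ (transdermal patch) = 216.0075 + 283.675 = 499.6825 mg/L·h
F = (AUC_ev/D_ev)/(AUC_iv/D_iv) = (499.6825/1000)/(305/250) = 0.4996825/1.22 = 0.4096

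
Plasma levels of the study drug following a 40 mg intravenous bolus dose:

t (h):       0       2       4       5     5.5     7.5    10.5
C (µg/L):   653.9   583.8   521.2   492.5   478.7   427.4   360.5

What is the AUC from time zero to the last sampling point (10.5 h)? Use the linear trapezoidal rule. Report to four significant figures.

Trapezoidal AUC_0→10.5:
  [0→2]: (653.9+583.8)/2 × 2 = 1237.7
  [2→4]: (583.8+521.2)/2 × 2 = 1105.0
  [4→5]: (521.2+492.5)/2 × 1 = 506.85
  [5→5.5]: (492.5+478.7)/2 × 0.5 = 242.8
  [5.5→7.5]: (478.7+427.4)/2 × 2 = 906.1
  [7.5→10.5]: (427.4+360.5)/2 × 3 = 1181.85
  Sum = 5180.3 µg/L·h

AUC = 5180 µg/L·h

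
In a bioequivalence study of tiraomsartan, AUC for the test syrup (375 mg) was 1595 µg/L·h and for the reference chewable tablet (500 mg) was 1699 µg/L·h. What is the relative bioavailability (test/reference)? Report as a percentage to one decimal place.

F_rel = (AUC_test/D_test) / (AUC_ref/D_ref)
      = (1595/375) / (1699/500)
      = 4.25333 / 3.398 = 1.2517 = 125.17%

F_rel = 125.2%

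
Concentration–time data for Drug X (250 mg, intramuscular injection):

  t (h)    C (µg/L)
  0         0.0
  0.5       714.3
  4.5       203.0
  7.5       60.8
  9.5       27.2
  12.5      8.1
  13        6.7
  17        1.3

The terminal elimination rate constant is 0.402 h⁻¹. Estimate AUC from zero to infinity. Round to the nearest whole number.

Trapezoidal AUC_0→17:
  [0→0.5]: (0.0+714.3)/2 × 0.5 = 178.575
  [0.5→4.5]: (714.3+203.0)/2 × 4 = 1834.6
  [4.5→7.5]: (203.0+60.8)/2 × 3 = 395.7
  [7.5→9.5]: (60.8+27.2)/2 × 2 = 88.0
  [9.5→12.5]: (27.2+8.1)/2 × 3 = 52.95
  [12.5→13]: (8.1+6.7)/2 × 0.5 = 3.7
  [13→17]: (6.7+1.3)/2 × 4 = 16.0
  Sum = 2569.525 µg/L·h
Extrapolated tail: C_last / k_e = 1.3 / 0.402 = 3.234
AUC_0→∞ = 2569.525 + 3.234 = 2572.759 µg/L·h

AUC = 2573 µg/L·h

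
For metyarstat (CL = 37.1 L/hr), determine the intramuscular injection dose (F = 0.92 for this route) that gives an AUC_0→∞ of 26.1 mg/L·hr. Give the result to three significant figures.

Dose = CL × AUC_0→∞ / F
     = 37.1 × 26.1 / 0.92 = 1052.51 mg

Dose = 1050 mg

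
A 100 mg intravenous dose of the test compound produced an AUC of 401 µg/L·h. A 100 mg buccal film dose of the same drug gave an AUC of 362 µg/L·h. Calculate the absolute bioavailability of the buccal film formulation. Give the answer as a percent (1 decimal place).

F = (AUC_ev / D_ev) / (AUC_iv / D_iv)
  = (362/100) / (401/100)
  = 3.62 / 4.01 = 0.9027
  = 90.27%

F = 90.3%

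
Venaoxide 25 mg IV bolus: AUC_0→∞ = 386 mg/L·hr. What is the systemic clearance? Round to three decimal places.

CL = 0.065 L/hr

CL = Dose_iv / AUC_0→∞
   = 25 / 386 = 0.0647668 L/hr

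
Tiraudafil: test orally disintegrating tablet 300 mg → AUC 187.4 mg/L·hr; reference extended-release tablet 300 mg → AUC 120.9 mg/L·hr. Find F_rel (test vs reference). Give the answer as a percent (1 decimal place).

F_rel = 155.0%

F_rel = (AUC_test/D_test) / (AUC_ref/D_ref)
      = (187.4/300) / (120.9/300)
      = 0.624667 / 0.403 = 1.5500 = 155.00%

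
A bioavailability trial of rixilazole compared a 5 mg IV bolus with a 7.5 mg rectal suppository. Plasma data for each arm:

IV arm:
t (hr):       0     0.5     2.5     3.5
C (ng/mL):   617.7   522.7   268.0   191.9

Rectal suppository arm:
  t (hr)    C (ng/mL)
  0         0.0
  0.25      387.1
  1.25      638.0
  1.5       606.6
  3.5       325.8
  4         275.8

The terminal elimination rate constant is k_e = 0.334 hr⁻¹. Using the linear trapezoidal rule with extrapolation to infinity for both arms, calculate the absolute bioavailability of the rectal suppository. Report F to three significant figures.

Trapezoidal AUC_0→3.5 (IV):
  [0→0.5]: (617.7+522.7)/2 × 0.5 = 285.1
  [0.5→2.5]: (522.7+268.0)/2 × 2 = 790.7
  [2.5→3.5]: (268.0+191.9)/2 × 1 = 229.95
  Sum = 1305.75 ng/mL·hr
IV tail: 191.9/0.334 = 574.551; AUC_iv,0→∞ = 1305.75 + 574.551 = 1880.301 ng/mL·hr
Trapezoidal AUC_0→4 (rectal suppository):
  [0→0.25]: (0.0+387.1)/2 × 0.25 = 48.3875
  [0.25→1.25]: (387.1+638.0)/2 × 1 = 512.55
  [1.25→1.5]: (638.0+606.6)/2 × 0.25 = 155.575
  [1.5→3.5]: (606.6+325.8)/2 × 2 = 932.4
  [3.5→4]: (325.8+275.8)/2 × 0.5 = 150.4
  Sum = 1799.3125 ng/mL·hr
rectal suppository tail: 275.8/0.334 = 825.749; AUC_ev,0→∞ = 1799.3125 + 825.749 = 2625.0615 ng/mL·hr
F = (AUC_ev/D_ev)/(AUC_iv/D_iv) = (2625.0615/7.5)/(1880.301/5) = 350.0082/376.0602 = 0.9307

F = 0.931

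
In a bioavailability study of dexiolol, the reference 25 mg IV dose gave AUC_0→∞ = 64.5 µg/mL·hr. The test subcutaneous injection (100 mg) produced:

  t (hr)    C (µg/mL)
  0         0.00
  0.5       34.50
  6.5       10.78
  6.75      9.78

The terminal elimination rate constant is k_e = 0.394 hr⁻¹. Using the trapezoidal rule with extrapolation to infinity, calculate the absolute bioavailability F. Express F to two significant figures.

F = 0.67

Trapezoidal AUC_0→6.75 (subcutaneous injection):
  [0→0.5]: (0.00+34.50)/2 × 0.5 = 8.625
  [0.5→6.5]: (34.50+10.78)/2 × 6 = 135.84
  [6.5→6.75]: (10.78+9.78)/2 × 0.25 = 2.57
  Sum = 147.035 µg/mL·hr
Tail: C_last/k_e = 9.78/0.394 = 24.822
AUC_0→∞ (subcutaneous injection) = 147.035 + 24.822 = 171.857 µg/mL·hr
F = (AUC_ev/D_ev)/(AUC_iv/D_iv) = (171.857/100)/(64.5/25) = 1.71857/2.58 = 0.6661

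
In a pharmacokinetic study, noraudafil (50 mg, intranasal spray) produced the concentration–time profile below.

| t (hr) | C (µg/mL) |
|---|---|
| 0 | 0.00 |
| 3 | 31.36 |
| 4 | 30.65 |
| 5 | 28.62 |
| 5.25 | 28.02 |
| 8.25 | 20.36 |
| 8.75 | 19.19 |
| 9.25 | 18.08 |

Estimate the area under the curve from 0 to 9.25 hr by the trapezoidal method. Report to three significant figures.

Trapezoidal AUC_0→9.25:
  [0→3]: (0.00+31.36)/2 × 3 = 47.04
  [3→4]: (31.36+30.65)/2 × 1 = 31.005
  [4→5]: (30.65+28.62)/2 × 1 = 29.635
  [5→5.25]: (28.62+28.02)/2 × 0.25 = 7.08
  [5.25→8.25]: (28.02+20.36)/2 × 3 = 72.57
  [8.25→8.75]: (20.36+19.19)/2 × 0.5 = 9.8875
  [8.75→9.25]: (19.19+18.08)/2 × 0.5 = 9.3175
  Sum = 206.535 µg/mL·hr

AUC = 207 µg/mL·hr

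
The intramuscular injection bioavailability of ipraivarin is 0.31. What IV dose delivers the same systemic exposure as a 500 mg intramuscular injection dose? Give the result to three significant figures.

Systemic exposure from an extravascular dose = F × D_ev, so the equivalent IV dose is F × D_ev.
D_iv = F × D_ev = 0.31 × 500 = 155 mg

D_iv = 155 mg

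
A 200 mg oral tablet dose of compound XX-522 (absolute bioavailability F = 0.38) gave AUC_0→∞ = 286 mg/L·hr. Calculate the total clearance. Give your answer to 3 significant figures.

CL = 0.266 L/hr

CL = F × Dose / AUC_0→∞
   = 0.38 × 200 / 286 = 0.265734 L/hr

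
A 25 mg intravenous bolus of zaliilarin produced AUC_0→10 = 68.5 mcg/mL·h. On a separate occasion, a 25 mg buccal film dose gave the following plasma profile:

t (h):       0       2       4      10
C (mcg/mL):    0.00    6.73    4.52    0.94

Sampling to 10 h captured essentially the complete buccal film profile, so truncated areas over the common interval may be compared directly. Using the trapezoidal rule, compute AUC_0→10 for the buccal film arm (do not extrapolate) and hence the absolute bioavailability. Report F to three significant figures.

Trapezoidal AUC_0→10 (buccal film):
  [0→2]: (0.00+6.73)/2 × 2 = 6.73
  [2→4]: (6.73+4.52)/2 × 2 = 11.25
  [4→10]: (4.52+0.94)/2 × 6 = 16.38
  Sum = 34.36 mcg/mL·h
F = (AUC_ev/D_ev)/(AUC_iv/D_iv) = (34.36/25)/(68.5/25) = 1.3744/2.74 = 0.5016

F = 0.502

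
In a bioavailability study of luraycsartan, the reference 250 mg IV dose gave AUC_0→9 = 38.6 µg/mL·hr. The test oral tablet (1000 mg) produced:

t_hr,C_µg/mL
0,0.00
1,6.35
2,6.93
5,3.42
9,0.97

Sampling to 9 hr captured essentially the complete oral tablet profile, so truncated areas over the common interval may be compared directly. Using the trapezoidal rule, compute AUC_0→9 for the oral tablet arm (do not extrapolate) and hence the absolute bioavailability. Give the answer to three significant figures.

Trapezoidal AUC_0→9 (oral tablet):
  [0→1]: (0.00+6.35)/2 × 1 = 3.175
  [1→2]: (6.35+6.93)/2 × 1 = 6.64
  [2→5]: (6.93+3.42)/2 × 3 = 15.525
  [5→9]: (3.42+0.97)/2 × 4 = 8.78
  Sum = 34.12 µg/mL·hr
F = (AUC_ev/D_ev)/(AUC_iv/D_iv) = (34.12/1000)/(38.6/250) = 0.03412/0.1544 = 0.2210

F = 0.221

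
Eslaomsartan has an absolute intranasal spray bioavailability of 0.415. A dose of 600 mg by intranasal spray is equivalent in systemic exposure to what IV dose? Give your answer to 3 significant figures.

Systemic exposure from an extravascular dose = F × D_ev, so the equivalent IV dose is F × D_ev.
D_iv = F × D_ev = 0.415 × 600 = 249 mg

D_iv = 249 mg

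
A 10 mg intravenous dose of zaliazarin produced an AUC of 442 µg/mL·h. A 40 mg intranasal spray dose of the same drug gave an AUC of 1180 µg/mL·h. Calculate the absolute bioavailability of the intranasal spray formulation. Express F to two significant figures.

F = (AUC_ev / D_ev) / (AUC_iv / D_iv)
  = (1180/40) / (442/10)
  = 29.5 / 44.2 = 0.6674

F = 0.67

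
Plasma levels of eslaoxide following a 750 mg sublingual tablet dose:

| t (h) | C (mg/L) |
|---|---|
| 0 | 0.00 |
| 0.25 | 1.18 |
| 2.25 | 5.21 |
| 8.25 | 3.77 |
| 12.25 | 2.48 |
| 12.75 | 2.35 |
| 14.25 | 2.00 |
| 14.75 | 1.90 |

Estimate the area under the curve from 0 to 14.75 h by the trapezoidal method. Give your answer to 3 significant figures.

Trapezoidal AUC_0→14.75:
  [0→0.25]: (0.00+1.18)/2 × 0.25 = 0.1475
  [0.25→2.25]: (1.18+5.21)/2 × 2 = 6.39
  [2.25→8.25]: (5.21+3.77)/2 × 6 = 26.94
  [8.25→12.25]: (3.77+2.48)/2 × 4 = 12.5
  [12.25→12.75]: (2.48+2.35)/2 × 0.5 = 1.2075
  [12.75→14.25]: (2.35+2.00)/2 × 1.5 = 3.2625
  [14.25→14.75]: (2.00+1.90)/2 × 0.5 = 0.975
  Sum = 51.4225 mg/L·h

AUC = 51.4 mg/L·h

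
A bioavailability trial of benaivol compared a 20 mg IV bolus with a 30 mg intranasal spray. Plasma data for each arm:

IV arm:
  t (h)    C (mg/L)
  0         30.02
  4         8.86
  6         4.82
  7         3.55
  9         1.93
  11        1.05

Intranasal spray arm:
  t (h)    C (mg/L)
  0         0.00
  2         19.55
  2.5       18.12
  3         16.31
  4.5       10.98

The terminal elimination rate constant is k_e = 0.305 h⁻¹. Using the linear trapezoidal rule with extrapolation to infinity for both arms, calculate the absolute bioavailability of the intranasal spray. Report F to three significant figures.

F = 0.583

Trapezoidal AUC_0→11 (IV):
  [0→4]: (30.02+8.86)/2 × 4 = 77.76
  [4→6]: (8.86+4.82)/2 × 2 = 13.68
  [6→7]: (4.82+3.55)/2 × 1 = 4.185
  [7→9]: (3.55+1.93)/2 × 2 = 5.48
  [9→11]: (1.93+1.05)/2 × 2 = 2.98
  Sum = 104.085 mg/L·h
IV tail: 1.05/0.305 = 3.443; AUC_iv,0→∞ = 104.085 + 3.443 = 107.528 mg/L·h
Trapezoidal AUC_0→4.5 (intranasal spray):
  [0→2]: (0.00+19.55)/2 × 2 = 19.55
  [2→2.5]: (19.55+18.12)/2 × 0.5 = 9.4175
  [2.5→3]: (18.12+16.31)/2 × 0.5 = 8.6075
  [3→4.5]: (16.31+10.98)/2 × 1.5 = 20.4675
  Sum = 58.0425 mg/L·h
intranasal spray tail: 10.98/0.305 = 36.000; AUC_ev,0→∞ = 58.0425 + 36.000 = 94.0425 mg/L·h
F = (AUC_ev/D_ev)/(AUC_iv/D_iv) = (94.0425/30)/(107.528/20) = 3.13475/5.3764 = 0.5831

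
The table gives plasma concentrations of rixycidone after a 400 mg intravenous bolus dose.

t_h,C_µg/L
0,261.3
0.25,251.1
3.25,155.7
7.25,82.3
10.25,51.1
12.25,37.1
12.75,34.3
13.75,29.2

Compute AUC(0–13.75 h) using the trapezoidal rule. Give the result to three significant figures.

Trapezoidal AUC_0→13.75:
  [0→0.25]: (261.3+251.1)/2 × 0.25 = 64.05
  [0.25→3.25]: (251.1+155.7)/2 × 3 = 610.2
  [3.25→7.25]: (155.7+82.3)/2 × 4 = 476.0
  [7.25→10.25]: (82.3+51.1)/2 × 3 = 200.1
  [10.25→12.25]: (51.1+37.1)/2 × 2 = 88.2
  [12.25→12.75]: (37.1+34.3)/2 × 0.5 = 17.85
  [12.75→13.75]: (34.3+29.2)/2 × 1 = 31.75
  Sum = 1488.15 µg/L·h

AUC = 1490 µg/L·h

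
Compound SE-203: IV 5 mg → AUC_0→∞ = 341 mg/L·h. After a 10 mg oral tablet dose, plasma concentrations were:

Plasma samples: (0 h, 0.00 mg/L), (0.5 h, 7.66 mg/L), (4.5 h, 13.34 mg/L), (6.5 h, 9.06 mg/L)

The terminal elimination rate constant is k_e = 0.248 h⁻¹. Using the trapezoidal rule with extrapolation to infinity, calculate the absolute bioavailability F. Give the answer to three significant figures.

Trapezoidal AUC_0→6.5 (oral tablet):
  [0→0.5]: (0.00+7.66)/2 × 0.5 = 1.915
  [0.5→4.5]: (7.66+13.34)/2 × 4 = 42.0
  [4.5→6.5]: (13.34+9.06)/2 × 2 = 22.4
  Sum = 66.315 mg/L·h
Tail: C_last/k_e = 9.06/0.248 = 36.532
AUC_0→∞ (oral tablet) = 66.315 + 36.532 = 102.847 mg/L·h
F = (AUC_ev/D_ev)/(AUC_iv/D_iv) = (102.847/10)/(341/5) = 10.2847/68.2 = 0.1508

F = 0.151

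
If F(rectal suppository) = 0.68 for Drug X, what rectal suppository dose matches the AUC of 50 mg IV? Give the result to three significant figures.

For equal systemic exposure: F × D_ev = D_iv
D_ev = D_iv / F = 50 / 0.68 = 73.5294 mg

D_rectal = 73.5 mg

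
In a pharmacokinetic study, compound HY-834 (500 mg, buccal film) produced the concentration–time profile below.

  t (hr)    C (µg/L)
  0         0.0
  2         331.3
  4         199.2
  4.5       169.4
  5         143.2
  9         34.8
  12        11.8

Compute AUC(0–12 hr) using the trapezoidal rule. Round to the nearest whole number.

AUC = 1458 µg/L·hr

Trapezoidal AUC_0→12:
  [0→2]: (0.0+331.3)/2 × 2 = 331.3
  [2→4]: (331.3+199.2)/2 × 2 = 530.5
  [4→4.5]: (199.2+169.4)/2 × 0.5 = 92.15
  [4.5→5]: (169.4+143.2)/2 × 0.5 = 78.15
  [5→9]: (143.2+34.8)/2 × 4 = 356.0
  [9→12]: (34.8+11.8)/2 × 3 = 69.9
  Sum = 1458.0 µg/L·hr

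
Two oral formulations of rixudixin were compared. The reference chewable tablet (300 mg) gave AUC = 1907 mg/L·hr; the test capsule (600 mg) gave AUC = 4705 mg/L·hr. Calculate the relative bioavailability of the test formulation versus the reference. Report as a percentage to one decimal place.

F_rel = 123.4%

F_rel = (AUC_test/D_test) / (AUC_ref/D_ref)
      = (4705/600) / (1907/300)
      = 7.84167 / 6.35667 = 1.2336 = 123.36%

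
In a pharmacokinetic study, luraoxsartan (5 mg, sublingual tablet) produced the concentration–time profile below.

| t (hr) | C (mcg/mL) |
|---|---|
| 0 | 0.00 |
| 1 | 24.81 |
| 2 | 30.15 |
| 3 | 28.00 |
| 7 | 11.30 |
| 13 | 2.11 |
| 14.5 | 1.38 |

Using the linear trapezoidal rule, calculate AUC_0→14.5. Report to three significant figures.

AUC = 190 mcg/mL·hr

Trapezoidal AUC_0→14.5:
  [0→1]: (0.00+24.81)/2 × 1 = 12.405
  [1→2]: (24.81+30.15)/2 × 1 = 27.48
  [2→3]: (30.15+28.00)/2 × 1 = 29.075
  [3→7]: (28.00+11.30)/2 × 4 = 78.6
  [7→13]: (11.30+2.11)/2 × 6 = 40.23
  [13→14.5]: (2.11+1.38)/2 × 1.5 = 2.6175
  Sum = 190.4075 mcg/mL·hr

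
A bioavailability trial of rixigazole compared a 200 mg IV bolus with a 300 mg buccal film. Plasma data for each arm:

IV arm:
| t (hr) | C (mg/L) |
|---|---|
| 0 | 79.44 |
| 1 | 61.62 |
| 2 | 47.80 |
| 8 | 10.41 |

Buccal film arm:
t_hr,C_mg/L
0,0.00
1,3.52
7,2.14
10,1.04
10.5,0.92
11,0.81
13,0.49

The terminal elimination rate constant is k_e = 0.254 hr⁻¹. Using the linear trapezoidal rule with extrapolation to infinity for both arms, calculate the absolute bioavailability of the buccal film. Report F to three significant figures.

F = 0.0541

Trapezoidal AUC_0→8 (IV):
  [0→1]: (79.44+61.62)/2 × 1 = 70.53
  [1→2]: (61.62+47.80)/2 × 1 = 54.71
  [2→8]: (47.80+10.41)/2 × 6 = 174.63
  Sum = 299.87 mg/L·hr
IV tail: 10.41/0.254 = 40.984; AUC_iv,0→∞ = 299.87 + 40.984 = 340.854 mg/L·hr
Trapezoidal AUC_0→13 (buccal film):
  [0→1]: (0.00+3.52)/2 × 1 = 1.76
  [1→7]: (3.52+2.14)/2 × 6 = 16.98
  [7→10]: (2.14+1.04)/2 × 3 = 4.77
  [10→10.5]: (1.04+0.92)/2 × 0.5 = 0.49
  [10.5→11]: (0.92+0.81)/2 × 0.5 = 0.4325
  [11→13]: (0.81+0.49)/2 × 2 = 1.3
  Sum = 25.7325 mg/L·hr
buccal film tail: 0.49/0.254 = 1.929; AUC_ev,0→∞ = 25.7325 + 1.929 = 27.6615 mg/L·hr
F = (AUC_ev/D_ev)/(AUC_iv/D_iv) = (27.6615/300)/(340.854/200) = 0.092205/1.70427 = 0.0541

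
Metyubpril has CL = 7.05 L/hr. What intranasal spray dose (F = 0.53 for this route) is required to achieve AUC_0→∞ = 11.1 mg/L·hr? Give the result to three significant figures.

Dose = CL × AUC_0→∞ / F
     = 7.05 × 11.1 / 0.53 = 147.651 mg

Dose = 148 mg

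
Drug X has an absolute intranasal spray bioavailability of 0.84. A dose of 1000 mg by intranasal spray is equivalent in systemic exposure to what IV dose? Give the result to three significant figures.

D_iv = 840 mg

Systemic exposure from an extravascular dose = F × D_ev, so the equivalent IV dose is F × D_ev.
D_iv = F × D_ev = 0.84 × 1000 = 840 mg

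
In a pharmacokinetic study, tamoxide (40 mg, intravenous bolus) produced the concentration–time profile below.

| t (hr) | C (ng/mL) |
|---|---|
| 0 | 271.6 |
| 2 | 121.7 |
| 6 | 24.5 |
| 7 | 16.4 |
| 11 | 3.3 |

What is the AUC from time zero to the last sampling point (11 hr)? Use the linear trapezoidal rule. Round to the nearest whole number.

AUC = 746 ng/mL·hr

Trapezoidal AUC_0→11:
  [0→2]: (271.6+121.7)/2 × 2 = 393.3
  [2→6]: (121.7+24.5)/2 × 4 = 292.4
  [6→7]: (24.5+16.4)/2 × 1 = 20.45
  [7→11]: (16.4+3.3)/2 × 4 = 39.4
  Sum = 745.55 ng/mL·hr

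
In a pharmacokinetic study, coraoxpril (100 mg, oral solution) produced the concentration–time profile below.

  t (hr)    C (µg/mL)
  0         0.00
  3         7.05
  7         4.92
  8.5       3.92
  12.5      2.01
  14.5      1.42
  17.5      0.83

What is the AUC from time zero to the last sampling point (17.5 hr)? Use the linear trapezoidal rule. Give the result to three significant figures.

AUC = 59.8 µg/mL·hr

Trapezoidal AUC_0→17.5:
  [0→3]: (0.00+7.05)/2 × 3 = 10.575
  [3→7]: (7.05+4.92)/2 × 4 = 23.94
  [7→8.5]: (4.92+3.92)/2 × 1.5 = 6.63
  [8.5→12.5]: (3.92+2.01)/2 × 4 = 11.86
  [12.5→14.5]: (2.01+1.42)/2 × 2 = 3.43
  [14.5→17.5]: (1.42+0.83)/2 × 3 = 3.375
  Sum = 59.81 µg/mL·hr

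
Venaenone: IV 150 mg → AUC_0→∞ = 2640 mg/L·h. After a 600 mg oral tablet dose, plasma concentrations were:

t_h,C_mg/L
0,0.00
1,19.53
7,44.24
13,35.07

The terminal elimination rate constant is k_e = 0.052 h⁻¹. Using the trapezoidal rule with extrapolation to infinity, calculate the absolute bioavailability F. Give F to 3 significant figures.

Trapezoidal AUC_0→13 (oral tablet):
  [0→1]: (0.00+19.53)/2 × 1 = 9.765
  [1→7]: (19.53+44.24)/2 × 6 = 191.31
  [7→13]: (44.24+35.07)/2 × 6 = 237.93
  Sum = 439.005 mg/L·h
Tail: C_last/k_e = 35.07/0.052 = 674.423
AUC_0→∞ (oral tablet) = 439.005 + 674.423 = 1113.428 mg/L·h
F = (AUC_ev/D_ev)/(AUC_iv/D_iv) = (1113.428/600)/(2640/150) = 1.85571/17.6 = 0.1054

F = 0.105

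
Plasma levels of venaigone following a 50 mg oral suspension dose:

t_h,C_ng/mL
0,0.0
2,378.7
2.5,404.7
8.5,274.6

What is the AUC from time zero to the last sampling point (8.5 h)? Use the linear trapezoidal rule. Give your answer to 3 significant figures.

AUC = 2610 ng/mL·h

Trapezoidal AUC_0→8.5:
  [0→2]: (0.0+378.7)/2 × 2 = 378.7
  [2→2.5]: (378.7+404.7)/2 × 0.5 = 195.85
  [2.5→8.5]: (404.7+274.6)/2 × 6 = 2037.9
  Sum = 2612.45 ng/mL·h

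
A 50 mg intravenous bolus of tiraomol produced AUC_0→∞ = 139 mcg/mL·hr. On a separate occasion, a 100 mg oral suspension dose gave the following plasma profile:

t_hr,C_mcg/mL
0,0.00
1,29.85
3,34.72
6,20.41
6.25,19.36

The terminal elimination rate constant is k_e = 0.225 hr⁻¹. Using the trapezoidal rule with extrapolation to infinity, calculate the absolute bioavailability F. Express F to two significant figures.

F = 0.91

Trapezoidal AUC_0→6.25 (oral suspension):
  [0→1]: (0.00+29.85)/2 × 1 = 14.925
  [1→3]: (29.85+34.72)/2 × 2 = 64.57
  [3→6]: (34.72+20.41)/2 × 3 = 82.695
  [6→6.25]: (20.41+19.36)/2 × 0.25 = 4.97125
  Sum = 167.16125 mcg/mL·hr
Tail: C_last/k_e = 19.36/0.225 = 86.044
AUC_0→∞ (oral suspension) = 167.16125 + 86.044 = 253.20525 mcg/mL·hr
F = (AUC_ev/D_ev)/(AUC_iv/D_iv) = (253.20525/100)/(139/50) = 2.5320525/2.78 = 0.9108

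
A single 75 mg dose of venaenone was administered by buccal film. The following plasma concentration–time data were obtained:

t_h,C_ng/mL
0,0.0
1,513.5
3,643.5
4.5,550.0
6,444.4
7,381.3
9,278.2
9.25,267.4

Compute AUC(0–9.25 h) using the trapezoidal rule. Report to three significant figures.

AUC = 4200 ng/mL·h

Trapezoidal AUC_0→9.25:
  [0→1]: (0.0+513.5)/2 × 1 = 256.75
  [1→3]: (513.5+643.5)/2 × 2 = 1157.0
  [3→4.5]: (643.5+550.0)/2 × 1.5 = 895.125
  [4.5→6]: (550.0+444.4)/2 × 1.5 = 745.8
  [6→7]: (444.4+381.3)/2 × 1 = 412.85
  [7→9]: (381.3+278.2)/2 × 2 = 659.5
  [9→9.25]: (278.2+267.4)/2 × 0.25 = 68.2
  Sum = 4195.225 ng/mL·h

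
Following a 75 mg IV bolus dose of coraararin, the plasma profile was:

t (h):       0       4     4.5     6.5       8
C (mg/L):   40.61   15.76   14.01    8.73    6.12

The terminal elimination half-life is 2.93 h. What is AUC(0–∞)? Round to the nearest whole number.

Trapezoidal AUC_0→8:
  [0→4]: (40.61+15.76)/2 × 4 = 112.74
  [4→4.5]: (15.76+14.01)/2 × 0.5 = 7.4425
  [4.5→6.5]: (14.01+8.73)/2 × 2 = 22.74
  [6.5→8]: (8.73+6.12)/2 × 1.5 = 11.1375
  Sum = 154.06 mg/L·h
k_e = ln2 / t½ = 0.693147 / 2.93 = 0.2366 h^-1
Extrapolated tail: C_last / k_e = 6.12 / 0.2366 = 25.866
AUC_0→∞ = 154.06 + 25.866 = 179.926 mg/L·h

AUC = 180 mg/L·h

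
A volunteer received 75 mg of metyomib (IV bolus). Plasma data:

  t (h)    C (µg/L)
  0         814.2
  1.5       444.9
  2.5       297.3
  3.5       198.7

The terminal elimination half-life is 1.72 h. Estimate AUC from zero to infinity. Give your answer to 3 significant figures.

AUC = 2060 µg/L·h

Trapezoidal AUC_0→3.5:
  [0→1.5]: (814.2+444.9)/2 × 1.5 = 944.325
  [1.5→2.5]: (444.9+297.3)/2 × 1 = 371.1
  [2.5→3.5]: (297.3+198.7)/2 × 1 = 248.0
  Sum = 1563.425 µg/L·h
k_e = ln2 / t½ = 0.693147 / 1.72 = 0.4030 h^-1
Extrapolated tail: C_last / k_e = 198.7 / 0.403 = 493.052
AUC_0→∞ = 1563.425 + 493.052 = 2056.477 µg/L·h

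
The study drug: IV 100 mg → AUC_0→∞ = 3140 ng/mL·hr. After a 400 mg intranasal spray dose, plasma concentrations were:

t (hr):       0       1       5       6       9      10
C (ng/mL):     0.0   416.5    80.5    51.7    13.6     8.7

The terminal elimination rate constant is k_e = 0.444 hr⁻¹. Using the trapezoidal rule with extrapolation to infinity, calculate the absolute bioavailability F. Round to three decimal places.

Trapezoidal AUC_0→10 (intranasal spray):
  [0→1]: (0.0+416.5)/2 × 1 = 208.25
  [1→5]: (416.5+80.5)/2 × 4 = 994.0
  [5→6]: (80.5+51.7)/2 × 1 = 66.1
  [6→9]: (51.7+13.6)/2 × 3 = 97.95
  [9→10]: (13.6+8.7)/2 × 1 = 11.15
  Sum = 1377.45 ng/mL·hr
Tail: C_last/k_e = 8.7/0.444 = 19.595
AUC_0→∞ (intranasal spray) = 1377.45 + 19.595 = 1397.045 ng/mL·hr
F = (AUC_ev/D_ev)/(AUC_iv/D_iv) = (1397.045/400)/(3140/100) = 3.4926125/31.4 = 0.1112

F = 0.111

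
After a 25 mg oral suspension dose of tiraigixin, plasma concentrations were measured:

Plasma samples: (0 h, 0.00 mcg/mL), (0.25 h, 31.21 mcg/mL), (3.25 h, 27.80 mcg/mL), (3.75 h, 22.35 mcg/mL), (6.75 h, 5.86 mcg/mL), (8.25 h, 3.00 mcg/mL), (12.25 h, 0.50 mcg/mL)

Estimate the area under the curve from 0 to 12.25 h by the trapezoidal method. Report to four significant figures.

Trapezoidal AUC_0→12.25:
  [0→0.25]: (0.00+31.21)/2 × 0.25 = 3.90125
  [0.25→3.25]: (31.21+27.80)/2 × 3 = 88.515
  [3.25→3.75]: (27.80+22.35)/2 × 0.5 = 12.5375
  [3.75→6.75]: (22.35+5.86)/2 × 3 = 42.315
  [6.75→8.25]: (5.86+3.00)/2 × 1.5 = 6.645
  [8.25→12.25]: (3.00+0.50)/2 × 4 = 7.0
  Sum = 160.91375 mcg/mL·h

AUC = 160.9 mcg/mL·h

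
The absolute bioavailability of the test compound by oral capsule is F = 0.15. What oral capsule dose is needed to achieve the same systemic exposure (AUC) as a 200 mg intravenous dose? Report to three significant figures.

D_oral = 1330 mg

For equal systemic exposure: F × D_ev = D_iv
D_ev = D_iv / F = 200 / 0.15 = 1333.33 mg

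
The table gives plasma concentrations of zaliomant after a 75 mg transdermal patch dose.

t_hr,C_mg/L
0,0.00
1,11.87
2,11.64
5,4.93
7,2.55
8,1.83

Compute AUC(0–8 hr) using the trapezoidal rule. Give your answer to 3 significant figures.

Trapezoidal AUC_0→8:
  [0→1]: (0.00+11.87)/2 × 1 = 5.935
  [1→2]: (11.87+11.64)/2 × 1 = 11.755
  [2→5]: (11.64+4.93)/2 × 3 = 24.855
  [5→7]: (4.93+2.55)/2 × 2 = 7.48
  [7→8]: (2.55+1.83)/2 × 1 = 2.19
  Sum = 52.215 mg/L·hr

AUC = 52.2 mg/L·hr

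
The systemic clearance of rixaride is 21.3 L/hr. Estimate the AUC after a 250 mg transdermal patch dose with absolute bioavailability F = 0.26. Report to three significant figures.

AUC_0→∞ = F × Dose / CL
        = 0.26 × 250 / 21.3 = 3.05164 mg/L·hr

AUC = 3.05 mg/L·hr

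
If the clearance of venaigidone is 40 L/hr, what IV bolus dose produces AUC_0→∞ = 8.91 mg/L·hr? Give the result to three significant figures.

Dose_iv = CL × AUC_0→∞
     = 40 × 8.91 = 356.4 mg

Dose = 356 mg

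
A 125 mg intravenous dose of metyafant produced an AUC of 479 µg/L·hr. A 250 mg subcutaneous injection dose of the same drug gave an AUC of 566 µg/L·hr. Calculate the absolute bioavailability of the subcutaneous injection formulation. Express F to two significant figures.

F = 0.59

F = (AUC_ev / D_ev) / (AUC_iv / D_iv)
  = (566/250) / (479/125)
  = 2.264 / 3.832 = 0.5908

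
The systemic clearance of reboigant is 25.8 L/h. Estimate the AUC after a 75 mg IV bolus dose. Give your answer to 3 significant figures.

AUC = 2.91 mg/L·h

AUC_0→∞ = Dose_iv / CL
        = 75 / 25.8 = 2.90698 mg/L·h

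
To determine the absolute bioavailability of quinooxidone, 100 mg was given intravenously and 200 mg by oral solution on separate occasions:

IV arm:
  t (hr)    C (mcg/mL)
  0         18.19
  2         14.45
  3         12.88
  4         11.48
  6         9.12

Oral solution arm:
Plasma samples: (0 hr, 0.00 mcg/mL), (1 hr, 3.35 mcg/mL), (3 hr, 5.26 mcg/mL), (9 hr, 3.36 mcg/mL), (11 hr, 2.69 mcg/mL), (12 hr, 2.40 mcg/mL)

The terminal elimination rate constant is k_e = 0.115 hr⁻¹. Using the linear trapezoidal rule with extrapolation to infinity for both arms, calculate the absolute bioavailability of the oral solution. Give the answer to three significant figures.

F = 0.207

Trapezoidal AUC_0→6 (IV):
  [0→2]: (18.19+14.45)/2 × 2 = 32.64
  [2→3]: (14.45+12.88)/2 × 1 = 13.665
  [3→4]: (12.88+11.48)/2 × 1 = 12.18
  [4→6]: (11.48+9.12)/2 × 2 = 20.6
  Sum = 79.085 mcg/mL·hr
IV tail: 9.12/0.115 = 79.304; AUC_iv,0→∞ = 79.085 + 79.304 = 158.389 mcg/mL·hr
Trapezoidal AUC_0→12 (oral solution):
  [0→1]: (0.00+3.35)/2 × 1 = 1.675
  [1→3]: (3.35+5.26)/2 × 2 = 8.61
  [3→9]: (5.26+3.36)/2 × 6 = 25.86
  [9→11]: (3.36+2.69)/2 × 2 = 6.05
  [11→12]: (2.69+2.40)/2 × 1 = 2.545
  Sum = 44.74 mcg/mL·hr
oral solution tail: 2.40/0.115 = 20.870; AUC_ev,0→∞ = 44.74 + 20.870 = 65.61 mcg/mL·hr
F = (AUC_ev/D_ev)/(AUC_iv/D_iv) = (65.61/200)/(158.389/100) = 0.32805/1.58389 = 0.2071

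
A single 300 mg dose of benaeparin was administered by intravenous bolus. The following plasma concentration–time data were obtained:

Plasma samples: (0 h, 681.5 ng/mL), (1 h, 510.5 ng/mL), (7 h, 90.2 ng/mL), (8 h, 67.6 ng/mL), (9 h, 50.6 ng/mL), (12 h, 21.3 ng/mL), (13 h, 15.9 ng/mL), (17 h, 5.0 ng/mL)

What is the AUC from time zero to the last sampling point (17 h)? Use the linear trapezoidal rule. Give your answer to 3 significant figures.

Trapezoidal AUC_0→17:
  [0→1]: (681.5+510.5)/2 × 1 = 596.0
  [1→7]: (510.5+90.2)/2 × 6 = 1802.1
  [7→8]: (90.2+67.6)/2 × 1 = 78.9
  [8→9]: (67.6+50.6)/2 × 1 = 59.1
  [9→12]: (50.6+21.3)/2 × 3 = 107.85
  [12→13]: (21.3+15.9)/2 × 1 = 18.6
  [13→17]: (15.9+5.0)/2 × 4 = 41.8
  Sum = 2704.35 ng/mL·h

AUC = 2700 ng/mL·h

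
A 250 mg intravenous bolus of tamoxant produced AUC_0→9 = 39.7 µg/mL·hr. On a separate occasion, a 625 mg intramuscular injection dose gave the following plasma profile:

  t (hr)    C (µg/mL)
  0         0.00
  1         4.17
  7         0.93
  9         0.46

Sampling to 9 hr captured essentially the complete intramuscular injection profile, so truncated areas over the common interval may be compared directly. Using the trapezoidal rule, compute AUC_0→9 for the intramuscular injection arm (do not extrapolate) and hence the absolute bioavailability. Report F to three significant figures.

F = 0.189

Trapezoidal AUC_0→9 (intramuscular injection):
  [0→1]: (0.00+4.17)/2 × 1 = 2.085
  [1→7]: (4.17+0.93)/2 × 6 = 15.3
  [7→9]: (0.93+0.46)/2 × 2 = 1.39
  Sum = 18.775 µg/mL·hr
F = (AUC_ev/D_ev)/(AUC_iv/D_iv) = (18.775/625)/(39.7/250) = 0.03004/0.1588 = 0.1892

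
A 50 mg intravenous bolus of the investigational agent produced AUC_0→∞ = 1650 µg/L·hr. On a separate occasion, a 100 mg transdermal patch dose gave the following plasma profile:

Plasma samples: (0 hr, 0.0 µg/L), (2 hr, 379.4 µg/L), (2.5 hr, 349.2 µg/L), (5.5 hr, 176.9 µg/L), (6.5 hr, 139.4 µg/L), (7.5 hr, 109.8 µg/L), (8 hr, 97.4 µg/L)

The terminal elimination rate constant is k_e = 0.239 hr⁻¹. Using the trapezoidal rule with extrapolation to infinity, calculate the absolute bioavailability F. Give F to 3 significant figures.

F = 0.634

Trapezoidal AUC_0→8 (transdermal patch):
  [0→2]: (0.0+379.4)/2 × 2 = 379.4
  [2→2.5]: (379.4+349.2)/2 × 0.5 = 182.15
  [2.5→5.5]: (349.2+176.9)/2 × 3 = 789.15
  [5.5→6.5]: (176.9+139.4)/2 × 1 = 158.15
  [6.5→7.5]: (139.4+109.8)/2 × 1 = 124.6
  [7.5→8]: (109.8+97.4)/2 × 0.5 = 51.8
  Sum = 1685.25 µg/L·hr
Tail: C_last/k_e = 97.4/0.239 = 407.531
AUC_0→∞ (transdermal patch) = 1685.25 + 407.531 = 2092.781 µg/L·hr
F = (AUC_ev/D_ev)/(AUC_iv/D_iv) = (2092.781/100)/(1650/50) = 20.92781/33 = 0.6342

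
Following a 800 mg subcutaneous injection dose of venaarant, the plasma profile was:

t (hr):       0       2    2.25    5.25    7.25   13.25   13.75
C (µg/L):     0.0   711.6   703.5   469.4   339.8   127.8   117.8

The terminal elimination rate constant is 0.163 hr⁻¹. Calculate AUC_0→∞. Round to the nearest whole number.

Trapezoidal AUC_0→13.75:
  [0→2]: (0.0+711.6)/2 × 2 = 711.6
  [2→2.25]: (711.6+703.5)/2 × 0.25 = 176.8875
  [2.25→5.25]: (703.5+469.4)/2 × 3 = 1759.35
  [5.25→7.25]: (469.4+339.8)/2 × 2 = 809.2
  [7.25→13.25]: (339.8+127.8)/2 × 6 = 1402.8
  [13.25→13.75]: (127.8+117.8)/2 × 0.5 = 61.4
  Sum = 4921.2375 µg/L·hr
Extrapolated tail: C_last / k_e = 117.8 / 0.163 = 722.699
AUC_0→∞ = 4921.2375 + 722.699 = 5643.9365 µg/L·hr

AUC = 5644 µg/L·hr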